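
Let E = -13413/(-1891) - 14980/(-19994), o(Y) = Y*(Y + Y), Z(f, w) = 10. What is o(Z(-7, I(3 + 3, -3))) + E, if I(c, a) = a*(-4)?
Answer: 3929118751/18904327 ≈ 207.84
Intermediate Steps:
I(c, a) = -4*a
o(Y) = 2*Y² (o(Y) = Y*(2*Y) = 2*Y²)
E = 148253351/18904327 (E = -13413*(-1/1891) - 14980*(-1/19994) = 13413/1891 + 7490/9997 = 148253351/18904327 ≈ 7.8423)
o(Z(-7, I(3 + 3, -3))) + E = 2*10² + 148253351/18904327 = 2*100 + 148253351/18904327 = 200 + 148253351/18904327 = 3929118751/18904327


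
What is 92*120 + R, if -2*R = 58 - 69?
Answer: 22091/2 ≈ 11046.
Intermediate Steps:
R = 11/2 (R = -(58 - 69)/2 = -1/2*(-11) = 11/2 ≈ 5.5000)
92*120 + R = 92*120 + 11/2 = 11040 + 11/2 = 22091/2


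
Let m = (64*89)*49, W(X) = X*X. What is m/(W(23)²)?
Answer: 279104/279841 ≈ 0.99737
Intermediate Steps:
W(X) = X²
m = 279104 (m = 5696*49 = 279104)
m/(W(23)²) = 279104/((23²)²) = 279104/(529²) = 279104/279841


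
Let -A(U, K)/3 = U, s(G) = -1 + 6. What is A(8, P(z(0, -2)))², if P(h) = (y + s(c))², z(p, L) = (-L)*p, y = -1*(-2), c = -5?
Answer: 576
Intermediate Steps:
y = 2
s(G) = 5
z(p, L) = -L*p
P(h) = 49 (P(h) = (2 + 5)² = 7² = 49)
A(U, K) = -3*U
A(8, P(z(0, -2)))² = (-3*8)² = (-24)² = 576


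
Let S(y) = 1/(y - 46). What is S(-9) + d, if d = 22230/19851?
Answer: 30841/27995 ≈ 1.1017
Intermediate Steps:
S(y) = 1/(-46 + y)
d = 570/509 (d = 22230*(1/19851) = 570/509 ≈ 1.1198)
S(-9) + d = 1/(-46 - 9) + 570/509 = 1/(-55) + 570/509 = -1/55 + 570/509 = 30841/27995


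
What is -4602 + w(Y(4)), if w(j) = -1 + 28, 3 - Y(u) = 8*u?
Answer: -4575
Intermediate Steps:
Y(u) = 3 - 8*u
w(j) = 27
-4602 + w(Y(4)) = -4602 + 27 = -4575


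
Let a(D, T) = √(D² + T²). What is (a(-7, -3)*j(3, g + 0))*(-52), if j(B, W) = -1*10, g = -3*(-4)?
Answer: 520*√58 ≈ 3960.2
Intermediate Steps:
g = 12
j(B, W) = -10
(a(-7, -3)*j(3, g + 0))*(-52) = (√((-7)² + (-3)²)*(-10))*(-52) = (√(49 + 9)*(-10))*(-52) = (√58*(-10))*(-52) = -10*√58*(-52) = 520*√58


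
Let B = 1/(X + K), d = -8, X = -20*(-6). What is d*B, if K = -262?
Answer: 4/71 ≈ 0.056338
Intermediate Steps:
X = 120
B = -1/142 (B = 1/(120 - 262) = 1/(-142) = -1/142 ≈ -0.0070423)
d*B = -8*(-1/142) = 4/71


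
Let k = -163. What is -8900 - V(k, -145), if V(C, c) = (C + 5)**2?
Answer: -33864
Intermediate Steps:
V(C, c) = (5 + C)**2
-8900 - V(k, -145) = -8900 - (5 - 163)**2 = -8900 - 1*(-158)**2 = -8900 - 1*24964 = -8900 - 24964 = -33864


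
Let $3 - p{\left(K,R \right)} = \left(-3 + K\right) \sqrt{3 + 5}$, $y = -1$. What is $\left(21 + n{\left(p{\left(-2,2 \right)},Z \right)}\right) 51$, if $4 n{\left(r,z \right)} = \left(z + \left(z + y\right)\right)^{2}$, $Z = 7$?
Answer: $\frac{12903}{4} \approx 3225.8$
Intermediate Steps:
$p{\left(K,R \right)} = 3 - 2 \sqrt{2} \left(-3 + K\right)$ ($p{\left(K,R \right)} = 3 - \left(-3 + K\right) \sqrt{3 + 5} = 3 - \left(-3 + K\right) \sqrt{8} = 3 - \left(-3 + K\right) 2 \sqrt{2} = 3 - 2 \sqrt{2} \left(-3 + K\right)$)
$n{\left(r,z \right)} = \frac{\left(-1 + 2 z\right)^{2}}{4}$ ($n{\left(r,z \right)} = \frac{\left(z + \left(z - 1\right)\right)^{2}}{4} = \frac{\left(z + \left(-1 + z\right)\right)^{2}}{4} = \frac{\left(-1 + 2 z\right)^{2}}{4}$)
$\left(21 + n{\left(p{\left(-2,2 \right)},Z \right)}\right) 51 = \left(21 + \frac{\left(-1 + 2 \cdot 7\right)^{2}}{4}\right) 51 = \left(21 + \frac{\left(-1 + 14\right)^{2}}{4}\right) 51 = \left(21 + \frac{13^{2}}{4}\right) 51 = \left(21 + \frac{1}{4} \cdot 169\right) 51 = \left(21 + \frac{169}{4}\right) 51 = \frac{253}{4} \cdot 51 = \frac{12903}{4}$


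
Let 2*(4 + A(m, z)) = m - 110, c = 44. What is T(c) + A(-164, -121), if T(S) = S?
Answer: -97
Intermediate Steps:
A(m, z) = -59 + m/2 (A(m, z) = -4 + (m - 110)/2 = -4 + (-110 + m)/2 = -4 + (-55 + m/2) = -59 + m/2)
T(c) + A(-164, -121) = 44 + (-59 + (1/2)*(-164)) = 44 + (-59 - 82) = 44 - 141 = -97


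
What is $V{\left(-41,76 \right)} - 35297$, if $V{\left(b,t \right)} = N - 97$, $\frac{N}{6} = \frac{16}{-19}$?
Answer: $- \frac{672582}{19} \approx -35399.0$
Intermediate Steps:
$N = - \frac{96}{19}$ ($N = 6 \frac{16}{-19} = 6 \cdot 16 \left(- \frac{1}{19}\right) = 6 \left(- \frac{16}{19}\right) = - \frac{96}{19} \approx -5.0526$)
$V{\left(b,t \right)} = - \frac{1939}{19}$ ($V{\left(b,t \right)} = - \frac{96}{19} - 97 = - \frac{1939}{19}$)
$V{\left(-41,76 \right)} - 35297 = - \frac{1939}{19} - 35297 = - \frac{672582}{19}$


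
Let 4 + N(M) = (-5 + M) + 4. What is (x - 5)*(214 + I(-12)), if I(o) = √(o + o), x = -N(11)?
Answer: -2354 - 22*I*√6 ≈ -2354.0 - 53.889*I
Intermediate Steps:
N(M) = -5 + M (N(M) = -4 + ((-5 + M) + 4) = -4 + (-1 + M) = -5 + M)
x = -6 (x = -(-5 + 11) = -1*6 = -6)
I(o) = √2*√o (I(o) = √(2*o) = √2*√o)
(x - 5)*(214 + I(-12)) = (-6 - 5)*(214 + √2*√(-12)) = -11*(214 + √2*(2*I*√3)) = -11*(214 + 2*I*√6) = -2354 - 22*I*√6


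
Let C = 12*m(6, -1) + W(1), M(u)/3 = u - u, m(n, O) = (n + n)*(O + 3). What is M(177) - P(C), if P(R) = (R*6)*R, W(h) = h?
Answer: -501126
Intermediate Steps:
m(n, O) = 2*n*(3 + O) (m(n, O) = (2*n)*(3 + O) = 2*n*(3 + O))
M(u) = 0 (M(u) = 3*(u - u) = 3*0 = 0)
C = 289 (C = 12*(2*6*(3 - 1)) + 1 = 12*(2*6*2) + 1 = 12*24 + 1 = 288 + 1 = 289)
P(R) = 6*R² (P(R) = (6*R)*R = 6*R²)
M(177) - P(C) = 0 - 6*289² = 0 - 6*83521 = 0 - 1*501126 = 0 - 501126 = -501126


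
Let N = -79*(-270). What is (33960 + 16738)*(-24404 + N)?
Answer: -155845652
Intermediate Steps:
N = 21330
(33960 + 16738)*(-24404 + N) = (33960 + 16738)*(-24404 + 21330) = 50698*(-3074) = -155845652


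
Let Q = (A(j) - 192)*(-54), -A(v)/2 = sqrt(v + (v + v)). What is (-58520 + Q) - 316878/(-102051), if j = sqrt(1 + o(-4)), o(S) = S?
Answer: -1637880958/34017 + 108*3**(3/4)*sqrt(I) ≈ -47975.0 + 174.08*I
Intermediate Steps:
j = I*sqrt(3) (j = sqrt(1 - 4) = sqrt(-3) = I*sqrt(3) ≈ 1.732*I)
A(v) = -2*sqrt(3)*sqrt(v) (A(v) = -2*sqrt(v + (v + v)) = -2*sqrt(v + 2*v) = -2*sqrt(3)*sqrt(v))
Q = 10368 + 108*3**(3/4)*sqrt(I) (Q = (-2*sqrt(3)*sqrt(I*sqrt(3)) - 192)*(-54) = (-2*sqrt(3)*3**(1/4)*sqrt(I) - 192)*(-54) = (-2*3**(3/4)*sqrt(I) - 192)*(-54) = (-192 - 2*3**(3/4)*sqrt(I))*(-54) = 10368 + 108*3**(3/4)*sqrt(I) ≈ 10542.0 + 174.08*I)
(-58520 + Q) - 316878/(-102051) = (-58520 + (10368 + 108*3**(3/4)*sqrt(I))) - 316878/(-102051) = (-48152 + 108*3**(3/4)*sqrt(I)) - 316878*(-1/102051) = (-48152 + 108*3**(3/4)*sqrt(I)) + 105626/34017 = -1637880958/34017 + 108*3**(3/4)*sqrt(I)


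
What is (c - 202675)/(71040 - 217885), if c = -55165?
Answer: 51568/29369 ≈ 1.7559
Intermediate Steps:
(c - 202675)/(71040 - 217885) = (-55165 - 202675)/(71040 - 217885) = -257840/(-146845) = -257840*(-1/146845) = 51568/29369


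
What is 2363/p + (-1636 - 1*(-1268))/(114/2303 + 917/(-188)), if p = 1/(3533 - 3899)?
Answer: -38462899250/44477 ≈ -8.6478e+5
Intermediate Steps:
p = -1/366 (p = 1/(-366) = -1/366 ≈ -0.0027322)
2363/p + (-1636 - 1*(-1268))/(114/2303 + 917/(-188)) = 2363/(-1/366) + (-1636 - 1*(-1268))/(114/2303 + 917/(-188)) = 2363*(-366) + (-1636 + 1268)/(114*(1/2303) + 917*(-1/188)) = -864858 - 368/(114/2303 - 917/188) = -864858 - 368/(-44477/9212) = -864858 - 368*(-9212/44477) = -864858 + 3390016/44477 = -38462899250/44477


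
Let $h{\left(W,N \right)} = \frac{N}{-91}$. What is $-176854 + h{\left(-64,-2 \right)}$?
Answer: $- \frac{16093712}{91} \approx -1.7685 \cdot 10^{5}$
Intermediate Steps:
$h{\left(W,N \right)} = - \frac{N}{91}$ ($h{\left(W,N \right)} = N \left(- \frac{1}{91}\right) = - \frac{N}{91}$)
$-176854 + h{\left(-64,-2 \right)} = -176854 - - \frac{2}{91} = -176854 + \frac{2}{91} = - \frac{16093712}{91}$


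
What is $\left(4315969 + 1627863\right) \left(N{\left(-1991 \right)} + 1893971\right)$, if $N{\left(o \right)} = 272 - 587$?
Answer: $11255573129792$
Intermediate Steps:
$N{\left(o \right)} = -315$
$\left(4315969 + 1627863\right) \left(N{\left(-1991 \right)} + 1893971\right) = \left(4315969 + 1627863\right) \left(-315 + 1893971\right) = 5943832 \cdot 1893656 = 11255573129792$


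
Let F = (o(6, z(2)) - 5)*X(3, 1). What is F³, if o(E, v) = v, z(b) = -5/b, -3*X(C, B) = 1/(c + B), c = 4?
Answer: ⅛ ≈ 0.12500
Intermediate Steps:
X(C, B) = -1/(3*(4 + B))
F = ½ (F = (-5/2 - 5)*(-1/(12 + 3*1)) = (-5*½ - 5)*(-1/(12 + 3)) = (-5/2 - 5)*(-1/15) = -(-15)/(2*15) = -15/2*(-1/15) = ½ ≈ 0.50000)
F³ = (½)³ = ⅛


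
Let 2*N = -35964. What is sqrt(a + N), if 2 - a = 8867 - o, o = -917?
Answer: 2*I*sqrt(6941) ≈ 166.63*I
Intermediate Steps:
N = -17982 (N = (1/2)*(-35964) = -17982)
a = -9782 (a = 2 - (8867 - 1*(-917)) = 2 - (8867 + 917) = 2 - 1*9784 = 2 - 9784 = -9782)
sqrt(a + N) = sqrt(-9782 - 17982) = sqrt(-27764) = 2*I*sqrt(6941)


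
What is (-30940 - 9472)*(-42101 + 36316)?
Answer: 233783420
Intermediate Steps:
(-30940 - 9472)*(-42101 + 36316) = -40412*(-5785) = 233783420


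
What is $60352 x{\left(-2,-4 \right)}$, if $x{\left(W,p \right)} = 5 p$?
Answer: $-1207040$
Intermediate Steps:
$60352 x{\left(-2,-4 \right)} = 60352 \cdot 5 \left(-4\right) = 60352 \left(-20\right) = -1207040$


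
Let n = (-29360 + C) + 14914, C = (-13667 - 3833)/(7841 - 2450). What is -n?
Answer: 77895886/5391 ≈ 14449.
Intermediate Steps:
C = -17500/5391 ≈ -3.2462
n = -77895886/5391 (n = (-29360 - 17500/5391) + 14914 = -158297260/5391 + 14914 = -77895886/5391 ≈ -14449.)
-n = -1*(-77895886/5391) = 77895886/5391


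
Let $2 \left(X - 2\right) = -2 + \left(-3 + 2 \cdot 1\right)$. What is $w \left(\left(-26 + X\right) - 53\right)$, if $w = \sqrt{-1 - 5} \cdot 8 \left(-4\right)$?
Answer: $2512 i \sqrt{6} \approx 6153.1 i$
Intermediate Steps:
$X = \frac{1}{2}$ ($X = 2 + \frac{-2 + \left(-3 + 2 \cdot 1\right)}{2} = 2 + \frac{-2 + \left(-3 + 2\right)}{2} = 2 + \frac{-2 - 1}{2} = 2 + \frac{1}{2} \left(-3\right) = 2 - \frac{3}{2} = \frac{1}{2} \approx 0.5$)
$w = - 32 i \sqrt{6}$ ($w = \sqrt{-6} \cdot 8 \left(-4\right) = i \sqrt{6} \cdot 8 \left(-4\right) = 8 i \sqrt{6} \left(-4\right) = - 32 i \sqrt{6} \approx - 78.384 i$)
$w \left(\left(-26 + X\right) - 53\right) = - 32 i \sqrt{6} \left(\left(-26 + \frac{1}{2}\right) - 53\right) = - 32 i \sqrt{6} \left(- \frac{51}{2} - 53\right) = - 32 i \sqrt{6} \left(- \frac{157}{2}\right) = 2512 i \sqrt{6}$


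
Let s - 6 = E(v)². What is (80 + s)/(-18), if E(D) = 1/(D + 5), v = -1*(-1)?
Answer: -3097/648 ≈ -4.7793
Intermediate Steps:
v = 1
E(D) = 1/(5 + D)
s = 217/36 (s = 6 + (1/(5 + 1))² = 6 + (1/6)² = 6 + (⅙)² = 6 + 1/36 = 217/36 ≈ 6.0278)
(80 + s)/(-18) = (80 + 217/36)/(-18) = (3097/36)*(-1/18) = -3097/648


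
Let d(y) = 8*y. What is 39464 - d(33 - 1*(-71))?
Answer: 38632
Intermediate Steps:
39464 - d(33 - 1*(-71)) = 39464 - 8*(33 - 1*(-71)) = 39464 - 8*(33 + 71) = 39464 - 8*104 = 39464 - 1*832 = 39464 - 832 = 38632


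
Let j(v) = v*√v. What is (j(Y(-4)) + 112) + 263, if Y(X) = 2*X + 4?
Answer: 375 - 8*I ≈ 375.0 - 8.0*I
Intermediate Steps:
Y(X) = 4 + 2*X
j(v) = v^(3/2)
(j(Y(-4)) + 112) + 263 = ((4 + 2*(-4))^(3/2) + 112) + 263 = ((4 - 8)^(3/2) + 112) + 263 = ((-4)^(3/2) + 112) + 263 = (-8*I + 112) + 263 = (112 - 8*I) + 263 = 375 - 8*I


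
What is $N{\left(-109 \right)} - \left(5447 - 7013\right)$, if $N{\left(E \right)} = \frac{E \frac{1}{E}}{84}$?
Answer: $\frac{131545}{84} \approx 1566.0$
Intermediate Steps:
$N{\left(E \right)} = \frac{1}{84}$ ($N{\left(E \right)} = 1 \cdot \frac{1}{84} = \frac{1}{84}$)
$N{\left(-109 \right)} - \left(5447 - 7013\right) = \frac{1}{84} - \left(5447 - 7013\right) = \frac{1}{84} - -1566 = \frac{1}{84} + 1566 = \frac{131545}{84}$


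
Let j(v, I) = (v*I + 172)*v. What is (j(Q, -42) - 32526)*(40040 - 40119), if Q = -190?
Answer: 124931074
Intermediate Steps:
j(v, I) = v*(172 + I*v) (j(v, I) = (I*v + 172)*v = (172 + I*v)*v = v*(172 + I*v))
(j(Q, -42) - 32526)*(40040 - 40119) = (-190*(172 - 42*(-190)) - 32526)*(40040 - 40119) = (-190*(172 + 7980) - 32526)*(-79) = (-190*8152 - 32526)*(-79) = (-1548880 - 32526)*(-79) = -1581406*(-79) = 124931074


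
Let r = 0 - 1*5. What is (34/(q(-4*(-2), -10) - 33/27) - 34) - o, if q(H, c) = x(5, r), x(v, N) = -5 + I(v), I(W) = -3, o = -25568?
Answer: 2119016/83 ≈ 25530.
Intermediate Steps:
r = -5 (r = 0 - 5 = -5)
x(v, N) = -8 (x(v, N) = -5 - 3 = -8)
q(H, c) = -8
(34/(q(-4*(-2), -10) - 33/27) - 34) - o = (34/(-8 - 33/27) - 34) - 1*(-25568) = (34/(-8 - 33*1/27) - 34) + 25568 = (34/(-8 - 11/9) - 34) + 25568 = (34/(-83/9) - 34) + 25568 = (-9/83*34 - 34) + 25568 = (-306/83 - 34) + 25568 = -3128/83 + 25568 = 2119016/83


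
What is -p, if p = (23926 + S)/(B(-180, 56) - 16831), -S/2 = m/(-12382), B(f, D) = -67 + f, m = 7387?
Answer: 148133253/105729898 ≈ 1.4011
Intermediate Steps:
S = 7387/6191 (S = -14774/(-12382) = -14774*(-1)/12382 = -2*(-7387/12382) = 7387/6191 ≈ 1.1932)
p = -148133253/105729898 (p = (23926 + 7387/6191)/((-67 - 180) - 16831) = 148133253/(6191*(-247 - 16831)) = (148133253/6191)/(-17078) = (148133253/6191)*(-1/17078) = -148133253/105729898 ≈ -1.4011)
-p = -1*(-148133253/105729898) = 148133253/105729898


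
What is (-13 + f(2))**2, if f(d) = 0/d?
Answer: 169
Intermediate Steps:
f(d) = 0
(-13 + f(2))**2 = (-13 + 0)**2 = (-13)**2 = 169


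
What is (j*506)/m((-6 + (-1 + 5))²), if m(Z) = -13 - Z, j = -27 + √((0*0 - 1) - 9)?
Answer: 13662/17 - 506*I*√10/17 ≈ 803.65 - 94.124*I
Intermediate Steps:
j = -27 + I*√10 (j = -27 + √((0 - 1) - 9) = -27 + √(-1 - 9) = -27 + √(-10) = -27 + I*√10 ≈ -27.0 + 3.1623*I)
(j*506)/m((-6 + (-1 + 5))²) = ((-27 + I*√10)*506)/(-13 - (-6 + (-1 + 5))²) = (-13662 + 506*I*√10)/(-13 - (-6 + 4)²) = (-13662 + 506*I*√10)/(-13 - 1*(-2)²) = (-13662 + 506*I*√10)/(-13 - 1*4) = (-13662 + 506*I*√10)/(-13 - 4) = (-13662 + 506*I*√10)/(-17) = (-13662 + 506*I*√10)*(-1/17) = 13662/17 - 506*I*√10/17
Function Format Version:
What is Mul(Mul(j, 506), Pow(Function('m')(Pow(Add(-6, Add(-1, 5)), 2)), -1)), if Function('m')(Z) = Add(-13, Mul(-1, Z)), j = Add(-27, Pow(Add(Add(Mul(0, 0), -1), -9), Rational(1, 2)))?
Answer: Add(Rational(13662, 17), Mul(Rational(-506, 17), I, Pow(10, Rational(1, 2)))) ≈ Add(803.65, Mul(-94.124, I))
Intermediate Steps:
j = Add(-27, Mul(I, Pow(10, Rational(1, 2)))) (j = Add(-27, Pow(Add(Add(0, -1), -9), Rational(1, 2))) = Add(-27, Pow(Add(-1, -9), Rational(1, 2))) = Add(-27, Pow(-10, Rational(1, 2))) = Add(-27, Mul(I, Pow(10, Rational(1, 2)))) ≈ Add(-27.000, Mul(3.1623, I)))
Mul(Mul(j, 506), Pow(Function('m')(Pow(Add(-6, Add(-1, 5)), 2)), -1)) = Mul(Mul(Add(-27, Mul(I, Pow(10, Rational(1, 2)))), 506), Pow(Add(-13, Mul(-1, Pow(Add(-6, Add(-1, 5)), 2))), -1)) = Mul(Add(-13662, Mul(506, I, Pow(10, Rational(1, 2)))), Pow(Add(-13, Mul(-1, Pow(Add(-6, 4), 2))), -1)) = Mul(Add(-13662, Mul(506, I, Pow(10, Rational(1, 2)))), Pow(Add(-13, Mul(-1, Pow(-2, 2))), -1)) = Mul(Add(-13662, Mul(506, I, Pow(10, Rational(1, 2)))), Pow(Add(-13, Mul(-1, 4)), -1)) = Mul(Add(-13662, Mul(506, I, Pow(10, Rational(1, 2)))), Pow(Add(-13, -4), -1)) = Mul(Add(-13662, Mul(506, I, Pow(10, Rational(1, 2)))), Pow(-17, -1)) = Mul(Add(-13662, Mul(506, I, Pow(10, Rational(1, 2)))), Rational(-1, 17)) = Add(Rational(13662, 17), Mul(Rational(-506, 17), I, Pow(10, Rational(1, 2))))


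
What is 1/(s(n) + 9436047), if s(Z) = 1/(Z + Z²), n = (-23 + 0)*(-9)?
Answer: 43056/406278439633 ≈ 1.0598e-7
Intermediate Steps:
n = 207 (n = -23*(-9) = 207)
1/(s(n) + 9436047) = 1/(1/(207*(1 + 207)) + 9436047) = 1/((1/207)/208 + 9436047) = 1/((1/207)*(1/208) + 9436047) = 1/(1/43056 + 9436047) = 1/(406278439633/43056) = 43056/406278439633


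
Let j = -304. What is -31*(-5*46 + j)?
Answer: 16554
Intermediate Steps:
-31*(-5*46 + j) = -31*(-5*46 - 304) = -31*(-230 - 304) = -31*(-534) = 16554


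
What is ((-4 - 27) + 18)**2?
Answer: 169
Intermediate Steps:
((-4 - 27) + 18)**2 = (-31 + 18)**2 = (-13)**2 = 169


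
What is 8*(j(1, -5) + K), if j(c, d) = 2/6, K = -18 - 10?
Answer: -664/3 ≈ -221.33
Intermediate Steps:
K = -28
j(c, d) = 1/3 (j(c, d) = 2*(1/6) = 1/3)
8*(j(1, -5) + K) = 8*(1/3 - 28) = 8*(-83/3) = -664/3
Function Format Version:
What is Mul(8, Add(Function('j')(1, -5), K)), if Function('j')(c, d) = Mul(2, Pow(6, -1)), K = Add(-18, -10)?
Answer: Rational(-664, 3) ≈ -221.33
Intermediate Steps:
K = -28
Function('j')(c, d) = Rational(1, 3) (Function('j')(c, d) = Mul(2, Rational(1, 6)) = Rational(1, 3))
Mul(8, Add(Function('j')(1, -5), K)) = Mul(8, Add(Rational(1, 3), -28)) = Mul(8, Rational(-83, 3)) = Rational(-664, 3)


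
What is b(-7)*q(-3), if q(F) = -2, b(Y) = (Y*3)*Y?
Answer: -294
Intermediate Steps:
b(Y) = 3*Y² (b(Y) = (3*Y)*Y = 3*Y²)
b(-7)*q(-3) = (3*(-7)²)*(-2) = (3*49)*(-2) = 147*(-2) = -294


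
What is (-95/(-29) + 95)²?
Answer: 8122500/841 ≈ 9658.1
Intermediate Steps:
(-95/(-29) + 95)² = (-95*(-1/29) + 95)² = (95/29 + 95)² = (2850/29)² = 8122500/841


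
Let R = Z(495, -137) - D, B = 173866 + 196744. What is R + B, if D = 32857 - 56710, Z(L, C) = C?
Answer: 394326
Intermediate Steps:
D = -23853
B = 370610
R = 23716 (R = -137 - 1*(-23853) = -137 + 23853 = 23716)
R + B = 23716 + 370610 = 394326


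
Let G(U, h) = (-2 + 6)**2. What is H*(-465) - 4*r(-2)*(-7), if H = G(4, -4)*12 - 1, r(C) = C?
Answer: -88871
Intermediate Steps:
G(U, h) = 16 (G(U, h) = 4**2 = 16)
H = 191 (H = 16*12 - 1 = 192 - 1 = 191)
H*(-465) - 4*r(-2)*(-7) = 191*(-465) - 4*(-2)*(-7) = -88815 + 8*(-7) = -88815 - 56 = -88871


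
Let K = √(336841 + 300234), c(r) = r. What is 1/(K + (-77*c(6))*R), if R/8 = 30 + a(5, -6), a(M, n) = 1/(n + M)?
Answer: -107184/11487772781 - 5*√25483/11487772781 ≈ -9.3998e-6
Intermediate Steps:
a(M, n) = 1/(M + n)
R = 232 (R = 8*(30 + 1/(5 - 6)) = 8*(30 + 1/(-1)) = 8*(30 - 1) = 8*29 = 232)
K = 5*√25483 (K = √637075 = 5*√25483 ≈ 798.17)
1/(K + (-77*c(6))*R) = 1/(5*√25483 - 77*6*232) = 1/(5*√25483 - 462*232) = 1/(5*√25483 - 107184) = 1/(-107184 + 5*√25483)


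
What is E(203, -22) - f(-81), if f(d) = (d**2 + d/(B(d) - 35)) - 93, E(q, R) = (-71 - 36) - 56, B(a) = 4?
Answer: -205642/31 ≈ -6633.6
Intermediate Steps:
E(q, R) = -163 (E(q, R) = -107 - 56 = -163)
f(d) = -93 + d**2 - d/31 (f(d) = (d**2 + d/(4 - 35)) - 93 = (d**2 + d/(-31)) - 93 = (d**2 - d/31) - 93 = -93 + d**2 - d/31)
E(203, -22) - f(-81) = -163 - (-93 + (-81)**2 - 1/31*(-81)) = -163 - (-93 + 6561 + 81/31) = -163 - 1*200589/31 = -163 - 200589/31 = -205642/31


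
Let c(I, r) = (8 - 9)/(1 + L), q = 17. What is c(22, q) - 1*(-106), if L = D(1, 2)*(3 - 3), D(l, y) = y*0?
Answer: 105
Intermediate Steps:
D(l, y) = 0
L = 0 (L = 0*(3 - 3) = 0*0 = 0)
c(I, r) = -1 (c(I, r) = (8 - 9)/(1 + 0) = -1/1 = -1*1 = -1)
c(22, q) - 1*(-106) = -1 - 1*(-106) = -1 + 106 = 105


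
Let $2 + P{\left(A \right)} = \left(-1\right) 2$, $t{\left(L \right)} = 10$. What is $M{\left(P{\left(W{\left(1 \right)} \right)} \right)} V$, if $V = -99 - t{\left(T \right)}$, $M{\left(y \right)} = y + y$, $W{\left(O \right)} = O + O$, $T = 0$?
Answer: $872$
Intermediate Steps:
$W{\left(O \right)} = 2 O$
$P{\left(A \right)} = -4$ ($P{\left(A \right)} = -2 - 2 = -4$)
$M{\left(y \right)} = 2 y$
$V = -109$ ($V = -99 - 10 = -109$)
$M{\left(P{\left(W{\left(1 \right)} \right)} \right)} V = 2 \left(-4\right) \left(-109\right) = \left(-8\right) \left(-109\right) = 872$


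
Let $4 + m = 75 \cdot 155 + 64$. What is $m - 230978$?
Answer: $-219293$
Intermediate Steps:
$m = 11685$ ($m = -4 + \left(75 \cdot 155 + 64\right) = -4 + \left(11625 + 64\right) = -4 + 11689 = 11685$)
$m - 230978 = 11685 - 230978 = -219293$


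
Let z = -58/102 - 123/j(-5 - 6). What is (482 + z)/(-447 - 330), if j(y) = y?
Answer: -276356/435897 ≈ -0.63399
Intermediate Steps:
z = 5954/561 (z = -58/102 - 123/(-5 - 6) = -58*1/102 - 123/(-11) = -29/51 - 123*(-1/11) = -29/51 + 123/11 = 5954/561 ≈ 10.613)
(482 + z)/(-447 - 330) = (482 + 5954/561)/(-447 - 330) = (276356/561)/(-777) = (276356/561)*(-1/777) = -276356/435897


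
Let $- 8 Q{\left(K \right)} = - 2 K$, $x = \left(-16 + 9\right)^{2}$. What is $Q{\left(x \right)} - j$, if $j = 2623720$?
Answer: $- \frac{10494831}{4} \approx -2.6237 \cdot 10^{6}$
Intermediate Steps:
$x = 49$ ($x = \left(-7\right)^{2} = 49$)
$Q{\left(K \right)} = \frac{K}{4}$ ($Q{\left(K \right)} = - \frac{\left(-2\right) K}{8} = \frac{K}{4}$)
$Q{\left(x \right)} - j = \frac{1}{4} \cdot 49 - 2623720 = \frac{49}{4} - 2623720 = - \frac{10494831}{4}$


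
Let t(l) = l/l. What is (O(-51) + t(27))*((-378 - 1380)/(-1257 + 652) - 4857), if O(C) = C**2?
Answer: -7641363654/605 ≈ -1.2630e+7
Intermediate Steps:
t(l) = 1
(O(-51) + t(27))*((-378 - 1380)/(-1257 + 652) - 4857) = ((-51)**2 + 1)*((-378 - 1380)/(-1257 + 652) - 4857) = (2601 + 1)*(-1758/(-605) - 4857) = 2602*(-1758*(-1/605) - 4857) = 2602*(1758/605 - 4857) = 2602*(-2936727/605) = -7641363654/605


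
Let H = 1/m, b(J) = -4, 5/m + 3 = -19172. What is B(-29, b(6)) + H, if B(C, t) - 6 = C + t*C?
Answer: -3742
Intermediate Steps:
m = -1/3835 (m = 5/(-3 - 19172) = 5/(-19175) = 5*(-1/19175) = -1/3835 ≈ -0.00026076)
B(C, t) = 6 + C + C*t (B(C, t) = 6 + (C + t*C) = 6 + (C + C*t) = 6 + C + C*t)
H = -3835 (H = 1/(-1/3835) = -3835)
B(-29, b(6)) + H = (6 - 29 - 29*(-4)) - 3835 = (6 - 29 + 116) - 3835 = 93 - 3835 = -3742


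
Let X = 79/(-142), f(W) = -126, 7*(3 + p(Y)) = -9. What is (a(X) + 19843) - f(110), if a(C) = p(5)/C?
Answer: 11047117/553 ≈ 19977.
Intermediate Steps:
p(Y) = -30/7 (p(Y) = -3 + (⅐)*(-9) = -3 - 9/7 = -30/7)
X = -79/142 (X = 79*(-1/142) = -79/142 ≈ -0.55634)
a(C) = -30/(7*C)
(a(X) + 19843) - f(110) = (-30/(7*(-79/142)) + 19843) - 1*(-126) = (-30/7*(-142/79) + 19843) + 126 = (4260/553 + 19843) + 126 = 10977439/553 + 126 = 11047117/553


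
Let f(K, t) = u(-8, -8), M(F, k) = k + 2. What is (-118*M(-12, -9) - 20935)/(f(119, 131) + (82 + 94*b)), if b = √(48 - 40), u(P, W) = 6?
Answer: 221199/7868 - 945123*√2/15736 ≈ -56.826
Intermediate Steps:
M(F, k) = 2 + k
f(K, t) = 6
b = 2*√2 (b = √8 = 2*√2 ≈ 2.8284)
(-118*M(-12, -9) - 20935)/(f(119, 131) + (82 + 94*b)) = (-118*(2 - 9) - 20935)/(6 + (82 + 94*(2*√2))) = (-118*(-7) - 20935)/(6 + (82 + 188*√2)) = (826 - 20935)/(88 + 188*√2) = -20109/(88 + 188*√2)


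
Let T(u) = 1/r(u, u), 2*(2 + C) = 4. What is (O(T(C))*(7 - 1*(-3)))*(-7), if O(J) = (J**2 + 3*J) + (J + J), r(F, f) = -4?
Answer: 665/8 ≈ 83.125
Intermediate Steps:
C = 0 (C = -2 + (1/2)*4 = -2 + 2 = 0)
T(u) = -1/4 (T(u) = 1/(-4) = -1/4)
O(J) = J**2 + 5*J (O(J) = (J**2 + 3*J) + 2*J = J**2 + 5*J)
(O(T(C))*(7 - 1*(-3)))*(-7) = ((-(5 - 1/4)/4)*(7 - 1*(-3)))*(-7) = ((-1/4*19/4)*(7 + 3))*(-7) = -19/16*10*(-7) = -95/8*(-7) = 665/8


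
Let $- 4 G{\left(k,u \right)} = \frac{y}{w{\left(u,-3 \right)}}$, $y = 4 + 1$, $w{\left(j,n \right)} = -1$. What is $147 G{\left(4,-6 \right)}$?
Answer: $\frac{735}{4} \approx 183.75$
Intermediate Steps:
$y = 5$
$G{\left(k,u \right)} = \frac{5}{4}$ ($G{\left(k,u \right)} = - \frac{5 \frac{1}{-1}}{4} = - \frac{5 \left(-1\right)}{4} = \left(- \frac{1}{4}\right) \left(-5\right) = \frac{5}{4}$)
$147 G{\left(4,-6 \right)} = 147 \cdot \frac{5}{4} = \frac{735}{4}$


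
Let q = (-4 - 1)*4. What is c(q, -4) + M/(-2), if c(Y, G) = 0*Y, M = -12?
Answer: 6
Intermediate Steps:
q = -20 (q = -5*4 = -20)
c(Y, G) = 0
c(q, -4) + M/(-2) = 0 - 12/(-2) = 0 - 12*(-½) = 0 + 6 = 6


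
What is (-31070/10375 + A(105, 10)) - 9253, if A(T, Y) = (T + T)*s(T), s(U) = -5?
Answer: -21384939/2075 ≈ -10306.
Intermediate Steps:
A(T, Y) = -10*T (A(T, Y) = (T + T)*(-5) = (2*T)*(-5) = -10*T)
(-31070/10375 + A(105, 10)) - 9253 = (-31070/10375 - 10*105) - 9253 = (-31070*1/10375 - 1050) - 9253 = (-6214/2075 - 1050) - 9253 = -2184964/2075 - 9253 = -21384939/2075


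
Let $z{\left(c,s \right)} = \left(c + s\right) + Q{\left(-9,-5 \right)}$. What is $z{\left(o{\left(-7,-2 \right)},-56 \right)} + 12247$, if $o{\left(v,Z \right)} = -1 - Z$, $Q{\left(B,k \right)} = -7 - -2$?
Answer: $12187$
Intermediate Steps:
$Q{\left(B,k \right)} = -5$ ($Q{\left(B,k \right)} = -7 + 2 = -5$)
$z{\left(c,s \right)} = -5 + c + s$ ($z{\left(c,s \right)} = \left(c + s\right) - 5 = -5 + c + s$)
$z{\left(o{\left(-7,-2 \right)},-56 \right)} + 12247 = \left(-5 - -1 - 56\right) + 12247 = \left(-5 + \left(-1 + 2\right) - 56\right) + 12247 = \left(-5 + 1 - 56\right) + 12247 = -60 + 12247 = 12187$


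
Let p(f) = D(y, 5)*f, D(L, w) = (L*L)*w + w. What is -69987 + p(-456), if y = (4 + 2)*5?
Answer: -2124267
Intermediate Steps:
y = 30 (y = 6*5 = 30)
D(L, w) = w + w*L² (D(L, w) = L²*w + w = w*L² + w = w + w*L²)
p(f) = 4505*f (p(f) = (5*(1 + 30²))*f = (5*(1 + 900))*f = (5*901)*f = 4505*f)
-69987 + p(-456) = -69987 + 4505*(-456) = -69987 - 2054280 = -2124267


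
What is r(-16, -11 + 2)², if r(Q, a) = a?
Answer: 81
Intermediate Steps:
r(-16, -11 + 2)² = (-11 + 2)² = (-9)² = 81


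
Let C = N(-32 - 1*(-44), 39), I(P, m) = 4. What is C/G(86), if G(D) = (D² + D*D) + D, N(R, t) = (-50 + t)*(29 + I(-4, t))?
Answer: -363/14878 ≈ -0.024398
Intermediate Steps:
N(R, t) = -1650 + 33*t (N(R, t) = (-50 + t)*(29 + 4) = (-50 + t)*33 = -1650 + 33*t)
G(D) = D + 2*D² (G(D) = (D² + D²) + D = 2*D² + D = D + 2*D²)
C = -363 (C = -1650 + 33*39 = -1650 + 1287 = -363)
C/G(86) = -363*1/(86*(1 + 2*86)) = -363*1/(86*(1 + 172)) = -363/(86*173) = -363/14878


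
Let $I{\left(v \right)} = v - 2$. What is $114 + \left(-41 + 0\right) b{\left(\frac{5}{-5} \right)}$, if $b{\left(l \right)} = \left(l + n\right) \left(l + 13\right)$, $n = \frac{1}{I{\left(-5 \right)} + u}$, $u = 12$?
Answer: $\frac{2538}{5} \approx 507.6$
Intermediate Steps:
$I{\left(v \right)} = -2 + v$
$n = \frac{1}{5}$ ($n = \frac{1}{\left(-2 - 5\right) + 12} = \frac{1}{-7 + 12} = \frac{1}{5} \approx 0.2$)
$b{\left(l \right)} = \left(13 + l\right) \left(\frac{1}{5} + l\right)$ ($b{\left(l \right)} = \left(l + \frac{1}{5}\right) \left(l + 13\right) = \left(\frac{1}{5} + l\right) \left(13 + l\right) = \left(13 + l\right) \left(\frac{1}{5} + l\right)$)
$114 + \left(-41 + 0\right) b{\left(\frac{5}{-5} \right)} = 114 + \left(-41 + 0\right) \left(\frac{13}{5} + \left(\frac{5}{-5}\right)^{2} + \frac{66 \frac{5}{-5}}{5}\right) = 114 - 41 \left(\frac{13}{5} + \left(5 \left(- \frac{1}{5}\right)\right)^{2} + \frac{66 \cdot 5 \left(- \frac{1}{5}\right)}{5}\right) = 114 - 41 \left(\frac{13}{5} + \left(-1\right)^{2} + \frac{66}{5} \left(-1\right)\right) = 114 - 41 \left(\frac{13}{5} + 1 - \frac{66}{5}\right) = 114 - - \frac{1968}{5} = 114 + \frac{1968}{5} = \frac{2538}{5}$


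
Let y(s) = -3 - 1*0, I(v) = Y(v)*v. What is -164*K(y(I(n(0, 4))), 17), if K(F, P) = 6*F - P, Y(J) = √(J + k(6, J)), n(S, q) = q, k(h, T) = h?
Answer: 5740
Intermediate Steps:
Y(J) = √(6 + J) (Y(J) = √(J + 6) = √(6 + J))
I(v) = v*√(6 + v) (I(v) = √(6 + v)*v = v*√(6 + v))
y(s) = -3 (y(s) = -3 + 0 = -3)
K(F, P) = -P + 6*F
-164*K(y(I(n(0, 4))), 17) = -164*(-1*17 + 6*(-3)) = -164*(-17 - 18) = -164*(-35) = 5740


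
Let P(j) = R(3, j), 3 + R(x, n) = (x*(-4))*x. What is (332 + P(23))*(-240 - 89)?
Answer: -96397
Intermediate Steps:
R(x, n) = -3 - 4*x² (R(x, n) = -3 + (x*(-4))*x = -3 + (-4*x)*x = -3 - 4*x²)
P(j) = -39 (P(j) = -3 - 4*3² = -3 - 4*9 = -3 - 36 = -39)
(332 + P(23))*(-240 - 89) = (332 - 39)*(-240 - 89) = 293*(-329) = -96397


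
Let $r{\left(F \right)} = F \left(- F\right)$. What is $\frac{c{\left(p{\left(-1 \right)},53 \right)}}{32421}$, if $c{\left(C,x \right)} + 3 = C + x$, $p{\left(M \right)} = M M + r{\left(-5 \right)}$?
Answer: $\frac{26}{32421} \approx 0.00080195$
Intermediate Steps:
$r{\left(F \right)} = - F^{2}$
$p{\left(M \right)} = -25 + M^{2}$ ($p{\left(M \right)} = M M - \left(-5\right)^{2} = M^{2} - 25 = -25 + M^{2}$)
$c{\left(C,x \right)} = -3 + C + x$ ($c{\left(C,x \right)} = -3 + \left(C + x\right) = -3 + C + x$)
$\frac{c{\left(p{\left(-1 \right)},53 \right)}}{32421} = \frac{-3 - \left(25 - \left(-1\right)^{2}\right) + 53}{32421} = \left(-3 + \left(-25 + 1\right) + 53\right) \frac{1}{32421} = \left(-3 - 24 + 53\right) \frac{1}{32421} = 26 \cdot \frac{1}{32421} = \frac{26}{32421}$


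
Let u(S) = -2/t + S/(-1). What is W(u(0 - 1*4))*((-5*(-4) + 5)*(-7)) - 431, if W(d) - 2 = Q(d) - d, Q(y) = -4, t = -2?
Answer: 794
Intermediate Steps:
u(S) = 1 - S (u(S) = -2/(-2) + S/(-1) = -2*(-½) + S*(-1) = 1 - S)
W(d) = -2 - d (W(d) = 2 + (-4 - d) = -2 - d)
W(u(0 - 1*4))*((-5*(-4) + 5)*(-7)) - 431 = (-2 - (1 - (0 - 1*4)))*((-5*(-4) + 5)*(-7)) - 431 = (-2 - (1 - (0 - 4)))*((20 + 5)*(-7)) - 431 = (-2 - (1 - 1*(-4)))*(25*(-7)) - 431 = (-2 - (1 + 4))*(-175) - 431 = (-2 - 1*5)*(-175) - 431 = (-2 - 5)*(-175) - 431 = -7*(-175) - 431 = 1225 - 431 = 794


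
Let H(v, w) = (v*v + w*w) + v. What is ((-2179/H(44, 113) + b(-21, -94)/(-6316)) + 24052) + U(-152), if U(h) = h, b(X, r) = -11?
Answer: 2226383347275/93154684 ≈ 23900.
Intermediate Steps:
H(v, w) = v + v² + w² (H(v, w) = (v² + w²) + v = v + v² + w²)
((-2179/H(44, 113) + b(-21, -94)/(-6316)) + 24052) + U(-152) = ((-2179/(44 + 44² + 113²) - 11/(-6316)) + 24052) - 152 = ((-2179/(44 + 1936 + 12769) - 11*(-1/6316)) + 24052) - 152 = ((-2179/14749 + 11/6316) + 24052) - 152 = (-13600325/93154684 + 24052) - 152 = 2240542859243/93154684 - 152 = 2226383347275/93154684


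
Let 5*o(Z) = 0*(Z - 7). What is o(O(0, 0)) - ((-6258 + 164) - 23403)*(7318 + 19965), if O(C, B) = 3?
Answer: 804766651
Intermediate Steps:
o(Z) = 0 (o(Z) = (0*(Z - 7))/5 = (0*(-7 + Z))/5 = (1/5)*0 = 0)
o(O(0, 0)) - ((-6258 + 164) - 23403)*(7318 + 19965) = 0 - ((-6258 + 164) - 23403)*(7318 + 19965) = 0 - (-6094 - 23403)*27283 = 0 - (-29497)*27283 = 0 - 1*(-804766651) = 0 + 804766651 = 804766651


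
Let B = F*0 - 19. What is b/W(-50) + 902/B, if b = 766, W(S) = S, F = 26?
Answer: -29827/475 ≈ -62.794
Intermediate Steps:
B = -19 (B = 26*0 - 19 = 0 - 19 = -19)
b/W(-50) + 902/B = 766/(-50) + 902/(-19) = 766*(-1/50) + 902*(-1/19) = -383/25 - 902/19 = -29827/475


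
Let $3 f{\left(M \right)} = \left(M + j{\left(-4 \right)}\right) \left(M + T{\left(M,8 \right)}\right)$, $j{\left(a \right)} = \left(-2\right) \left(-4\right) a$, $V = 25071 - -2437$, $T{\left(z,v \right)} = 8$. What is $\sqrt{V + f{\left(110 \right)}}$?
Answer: $28 \sqrt{39} \approx 174.86$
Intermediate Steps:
$V = 27508$ ($V = 25071 + 2437 = 27508$)
$j{\left(a \right)} = 8 a$
$f{\left(M \right)} = \frac{\left(-32 + M\right) \left(8 + M\right)}{3}$ ($f{\left(M \right)} = \frac{\left(M + 8 \left(-4\right)\right) \left(M + 8\right)}{3} = \frac{\left(M - 32\right) \left(8 + M\right)}{3} = \frac{\left(-32 + M\right) \left(8 + M\right)}{3}$)
$\sqrt{V + f{\left(110 \right)}} = \sqrt{27508 - \left(\frac{2896}{3} - \frac{12100}{3}\right)} = \sqrt{27508 - -3068} = \sqrt{27508 + 3068} = \sqrt{30576} = 28 \sqrt{39}$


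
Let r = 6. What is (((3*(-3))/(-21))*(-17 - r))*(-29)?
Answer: 2001/7 ≈ 285.86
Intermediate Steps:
(((3*(-3))/(-21))*(-17 - r))*(-29) = (((3*(-3))/(-21))*(-17 - 1*6))*(-29) = ((-9*(-1/21))*(-17 - 6))*(-29) = ((3/7)*(-23))*(-29) = -69/7*(-29) = 2001/7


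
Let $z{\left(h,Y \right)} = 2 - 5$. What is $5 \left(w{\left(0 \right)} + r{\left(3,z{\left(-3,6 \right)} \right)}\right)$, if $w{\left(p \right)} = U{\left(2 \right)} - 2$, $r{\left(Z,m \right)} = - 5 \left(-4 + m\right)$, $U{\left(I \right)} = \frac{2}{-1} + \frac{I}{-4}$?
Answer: $\frac{305}{2} \approx 152.5$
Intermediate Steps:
$z{\left(h,Y \right)} = -3$ ($z{\left(h,Y \right)} = 2 - 5 = -3$)
$U{\left(I \right)} = -2 - \frac{I}{4}$ ($U{\left(I \right)} = 2 \left(-1\right) + I \left(- \frac{1}{4}\right) = -2 - \frac{I}{4}$)
$r{\left(Z,m \right)} = 20 - 5 m$
$w{\left(p \right)} = - \frac{9}{2}$ ($w{\left(p \right)} = \left(-2 - \frac{1}{2}\right) - 2 = - \frac{5}{2} - 2 = - \frac{9}{2}$)
$5 \left(w{\left(0 \right)} + r{\left(3,z{\left(-3,6 \right)} \right)}\right) = 5 \left(- \frac{9}{2} + \left(20 - -15\right)\right) = 5 \left(- \frac{9}{2} + \left(20 + 15\right)\right) = 5 \left(- \frac{9}{2} + 35\right) = 5 \cdot \frac{61}{2} = \frac{305}{2}$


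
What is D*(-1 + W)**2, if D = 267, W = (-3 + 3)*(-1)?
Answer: 267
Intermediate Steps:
W = 0 (W = 0*(-1) = 0)
D*(-1 + W)**2 = 267*(-1 + 0)**2 = 267*(-1)**2 = 267*1 = 267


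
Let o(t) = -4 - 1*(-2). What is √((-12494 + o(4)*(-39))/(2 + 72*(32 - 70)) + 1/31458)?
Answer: √171391547062434/6143298 ≈ 2.1310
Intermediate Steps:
o(t) = -2 (o(t) = -4 + 2 = -2)
√((-12494 + o(4)*(-39))/(2 + 72*(32 - 70)) + 1/31458) = √((-12494 - 2*(-39))/(2 + 72*(32 - 70)) + 1/31458) = √((-12494 + 78)/(2 + 72*(-38)) + 1/31458) = √(-12416/(2 - 2736) + 1/31458) = √(-12416/(-2734) + 1/31458) = √(-12416*(-1/2734) + 1/31458) = √(6208/1367 + 1/31458) = √(195292631/43003086) = √171391547062434/6143298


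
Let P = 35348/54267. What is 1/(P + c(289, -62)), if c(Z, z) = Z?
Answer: 54267/15718511 ≈ 0.0034524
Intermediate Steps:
P = 35348/54267 (P = 35348*(1/54267) = 35348/54267 ≈ 0.65137)
1/(P + c(289, -62)) = 1/(35348/54267 + 289) = 1/(15718511/54267) = 54267/15718511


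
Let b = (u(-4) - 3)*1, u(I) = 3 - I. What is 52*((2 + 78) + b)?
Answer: 4368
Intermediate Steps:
b = 4 (b = ((3 - 1*(-4)) - 3)*1 = ((3 + 4) - 3)*1 = (7 - 3)*1 = 4*1 = 4)
52*((2 + 78) + b) = 52*((2 + 78) + 4) = 52*(80 + 4) = 52*84 = 4368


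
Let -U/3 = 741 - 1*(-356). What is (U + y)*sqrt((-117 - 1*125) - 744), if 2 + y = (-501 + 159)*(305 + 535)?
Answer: -290573*I*sqrt(986) ≈ -9.1242e+6*I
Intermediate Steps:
y = -287282 (y = -2 + (-501 + 159)*(305 + 535) = -2 - 342*840 = -2 - 287280 = -287282)
U = -3291 (U = -3*(741 - 1*(-356)) = -3*(741 + 356) = -3*1097 = -3291)
(U + y)*sqrt((-117 - 1*125) - 744) = (-3291 - 287282)*sqrt((-117 - 1*125) - 744) = -290573*sqrt((-117 - 125) - 744) = -290573*sqrt(-242 - 744) = -290573*I*sqrt(986)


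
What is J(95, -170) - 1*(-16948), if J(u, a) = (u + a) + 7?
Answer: 16880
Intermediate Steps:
J(u, a) = 7 + a + u (J(u, a) = (a + u) + 7 = 7 + a + u)
J(95, -170) - 1*(-16948) = (7 - 170 + 95) - 1*(-16948) = -68 + 16948 = 16880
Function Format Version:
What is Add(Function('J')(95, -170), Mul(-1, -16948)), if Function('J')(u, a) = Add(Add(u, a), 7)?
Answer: 16880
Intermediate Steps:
Function('J')(u, a) = Add(7, a, u) (Function('J')(u, a) = Add(Add(a, u), 7) = Add(7, a, u))
Add(Function('J')(95, -170), Mul(-1, -16948)) = Add(Add(7, -170, 95), Mul(-1, -16948)) = Add(-68, 16948) = 16880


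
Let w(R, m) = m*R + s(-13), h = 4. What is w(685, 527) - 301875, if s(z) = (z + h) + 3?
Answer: 59114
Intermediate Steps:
s(z) = 7 + z (s(z) = (z + 4) + 3 = (4 + z) + 3 = 7 + z)
w(R, m) = -6 + R*m (w(R, m) = m*R + (7 - 13) = R*m - 6 = -6 + R*m)
w(685, 527) - 301875 = (-6 + 685*527) - 301875 = (-6 + 360995) - 301875 = 360989 - 301875 = 59114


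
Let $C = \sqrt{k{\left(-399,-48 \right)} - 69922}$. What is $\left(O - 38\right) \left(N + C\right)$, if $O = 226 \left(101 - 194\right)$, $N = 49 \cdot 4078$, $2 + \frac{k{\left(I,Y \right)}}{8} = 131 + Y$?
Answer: $-4207452032 - 21056 i \sqrt{69274} \approx -4.2075 \cdot 10^{9} - 5.5419 \cdot 10^{6} i$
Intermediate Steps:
$k{\left(I,Y \right)} = 1032 + 8 Y$ ($k{\left(I,Y \right)} = -16 + 8 \left(131 + Y\right) = -16 + \left(1048 + 8 Y\right) = 1032 + 8 Y$)
$N = 199822$
$O = -21018$ ($O = 226 \left(-93\right) = -21018$)
$C = i \sqrt{69274}$ ($C = \sqrt{\left(1032 + 8 \left(-48\right)\right) - 69922} = \sqrt{\left(1032 - 384\right) - 69922} = \sqrt{648 - 69922} = \sqrt{-69274} = i \sqrt{69274} \approx 263.2 i$)
$\left(O - 38\right) \left(N + C\right) = \left(-21018 - 38\right) \left(199822 + i \sqrt{69274}\right) = - 21056 \left(199822 + i \sqrt{69274}\right) = -4207452032 - 21056 i \sqrt{69274}$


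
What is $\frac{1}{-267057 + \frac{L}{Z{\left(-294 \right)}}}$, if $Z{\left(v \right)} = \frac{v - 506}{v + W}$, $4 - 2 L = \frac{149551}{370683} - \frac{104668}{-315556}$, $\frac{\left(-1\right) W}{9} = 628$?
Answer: $- \frac{974760372900}{260304754106684879} \approx -3.7447 \cdot 10^{-6}$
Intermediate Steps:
$W = -5652$ ($W = \left(-9\right) 628 = -5652$)
$L = \frac{47736826924}{29242811187}$ ($L = 2 - \frac{\frac{149551}{370683} - \frac{104668}{-315556}}{2} = 2 - \frac{149551 \cdot \frac{1}{370683} - - \frac{26167}{78889}}{2} = 2 - \frac{\frac{149551}{370683} + \frac{26167}{78889}}{2} = 2 - \frac{10748795450}{29242811187} = \frac{47736826924}{29242811187} \approx 1.6324$)
$Z{\left(v \right)} = \frac{-506 + v}{-5652 + v}$ ($Z{\left(v \right)} = \frac{v - 506}{v - 5652} = \frac{-506 + v}{-5652 + v}$)
$\frac{1}{-267057 + \frac{L}{Z{\left(-294 \right)}}} = \frac{1}{-267057 + \frac{47736826924}{29242811187 \frac{-506 - 294}{-5652 - 294}}} = \frac{1}{-267057 + \frac{47736826924}{29242811187 \frac{1}{-5946} \left(-800\right)}} = \frac{1}{-267057 + \frac{47736826924}{29242811187 \left(\left(- \frac{1}{5946}\right) \left(-800\right)\right)}} = \frac{1}{-267057 + \frac{47736826924}{29242811187 \cdot \frac{400}{2973}}} = \frac{1}{-267057 + \frac{47736826924}{29242811187} \cdot \frac{2973}{400}} = \frac{1}{-267057 + \frac{11826798870421}{974760372900}} = \frac{1}{- \frac{260304754106684879}{974760372900}} = - \frac{974760372900}{260304754106684879}$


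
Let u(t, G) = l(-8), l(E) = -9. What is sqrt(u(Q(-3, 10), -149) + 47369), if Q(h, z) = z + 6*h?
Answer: 16*sqrt(185) ≈ 217.62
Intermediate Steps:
u(t, G) = -9
sqrt(u(Q(-3, 10), -149) + 47369) = sqrt(-9 + 47369) = sqrt(47360) = 16*sqrt(185)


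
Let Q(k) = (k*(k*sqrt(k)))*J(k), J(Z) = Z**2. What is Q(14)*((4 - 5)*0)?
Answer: 0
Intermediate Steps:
Q(k) = k**(9/2) (Q(k) = (k*(k*sqrt(k)))*k**2 = (k*k**(3/2))*k**2 = k**(5/2)*k**2 = k**(9/2))
Q(14)*((4 - 5)*0) = 14**(9/2)*((4 - 5)*0) = (38416*sqrt(14))*(-1*0) = (38416*sqrt(14))*0 = 0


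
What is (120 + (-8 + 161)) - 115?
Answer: 158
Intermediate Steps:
(120 + (-8 + 161)) - 115 = (120 + 153) - 115 = 273 - 115 = 158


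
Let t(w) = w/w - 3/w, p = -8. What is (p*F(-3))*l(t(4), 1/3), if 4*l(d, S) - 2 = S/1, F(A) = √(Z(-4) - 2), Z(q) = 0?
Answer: -14*I*√2/3 ≈ -6.5997*I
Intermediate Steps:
t(w) = 1 - 3/w
F(A) = I*√2 (F(A) = √(0 - 2) = √(-2) = I*√2)
l(d, S) = ½ + S/4 (l(d, S) = ½ + (S/1)/4 = ½ + (S*1)/4 = ½ + S/4)
(p*F(-3))*l(t(4), 1/3) = (-8*I*√2)*(½ + (¼)/3) = (-8*I*√2)*(½ + (¼)*(⅓)) = (-8*I*√2)*(½ + 1/12) = -8*I*√2*(7/12) = -14*I*√2/3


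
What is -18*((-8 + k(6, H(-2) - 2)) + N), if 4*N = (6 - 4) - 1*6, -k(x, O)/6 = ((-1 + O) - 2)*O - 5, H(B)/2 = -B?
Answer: -594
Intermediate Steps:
H(B) = -2*B (H(B) = 2*(-B) = -2*B)
k(x, O) = 30 - 6*O*(-3 + O) (k(x, O) = -6*(((-1 + O) - 2)*O - 5) = -6*((-3 + O)*O - 5) = -6*(O*(-3 + O) - 5) = -6*(-5 + O*(-3 + O)) = 30 - 6*O*(-3 + O))
N = -1 (N = ((6 - 4) - 1*6)/4 = (2 - 6)/4 = (¼)*(-4) = -1)
-18*((-8 + k(6, H(-2) - 2)) + N) = -18*((-8 + (30 - 6*(-2*(-2) - 2)² + 18*(-2*(-2) - 2))) - 1) = -18*((-8 + (30 - 6*(4 - 2)² + 18*(4 - 2))) - 1) = -18*((-8 + (30 - 6*2² + 18*2)) - 1) = -18*((-8 + (30 - 6*4 + 36)) - 1) = -18*((-8 + (30 - 24 + 36)) - 1) = -18*((-8 + 42) - 1) = -18*(34 - 1) = -18*33 = -594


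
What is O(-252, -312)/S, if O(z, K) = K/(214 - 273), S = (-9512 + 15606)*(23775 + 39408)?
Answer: 52/3786199153 ≈ 1.3734e-8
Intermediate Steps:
S = 385037202 (S = 6094*63183 = 385037202)
O(z, K) = -K/59 (O(z, K) = K/(-59) = -K/59)
O(-252, -312)/S = -1/59*(-312)/385037202 = (312/59)*(1/385037202) = 52/3786199153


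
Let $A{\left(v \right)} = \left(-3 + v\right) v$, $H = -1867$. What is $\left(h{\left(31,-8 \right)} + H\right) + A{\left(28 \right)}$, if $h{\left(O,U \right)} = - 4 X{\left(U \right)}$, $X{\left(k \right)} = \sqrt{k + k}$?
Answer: $-1167 - 16 i \approx -1167.0 - 16.0 i$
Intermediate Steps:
$X{\left(k \right)} = \sqrt{2} \sqrt{k}$ ($X{\left(k \right)} = \sqrt{2 k} = \sqrt{2} \sqrt{k}$)
$h{\left(O,U \right)} = - 4 \sqrt{2} \sqrt{U}$
$A{\left(v \right)} = v \left(-3 + v\right)$
$\left(h{\left(31,-8 \right)} + H\right) + A{\left(28 \right)} = \left(- 4 \sqrt{2} \sqrt{-8} - 1867\right) + 28 \left(-3 + 28\right) = \left(- 4 \sqrt{2} \cdot 2 i \sqrt{2} - 1867\right) + 28 \cdot 25 = \left(- 16 i - 1867\right) + 700 = \left(-1867 - 16 i\right) + 700 = -1167 - 16 i$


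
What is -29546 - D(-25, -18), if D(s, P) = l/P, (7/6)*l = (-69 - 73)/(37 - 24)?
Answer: -8066200/273 ≈ -29547.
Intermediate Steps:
l = -852/91 (l = 6*((-69 - 73)/(37 - 24))/7 = 6*(-142/13)/7 = 6*(-142*1/13)/7 = (6/7)*(-142/13) = -852/91 ≈ -9.3626)
D(s, P) = -852/(91*P)
-29546 - D(-25, -18) = -29546 - (-852)/(91*(-18)) = -29546 - (-852)*(-1)/(91*18) = -29546 - 1*142/273 = -29546 - 142/273 = -8066200/273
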